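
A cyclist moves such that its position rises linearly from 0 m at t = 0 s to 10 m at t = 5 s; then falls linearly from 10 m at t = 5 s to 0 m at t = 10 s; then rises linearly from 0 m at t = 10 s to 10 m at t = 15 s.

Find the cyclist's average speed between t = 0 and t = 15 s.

2 m/s

Average speed = (total path length)/(elapsed time); on a piecewise-linear x-t graph the path length is Σ|Δx|.
0–5 s: |Δx| = |10 − 0| = 10 m
5–10 s: |Δx| = |0 − 10| = 10 m
10–15 s: |Δx| = |10 − 0| = 10 m
Total path = 30 m; average speed = 30/15 = 2 m/s.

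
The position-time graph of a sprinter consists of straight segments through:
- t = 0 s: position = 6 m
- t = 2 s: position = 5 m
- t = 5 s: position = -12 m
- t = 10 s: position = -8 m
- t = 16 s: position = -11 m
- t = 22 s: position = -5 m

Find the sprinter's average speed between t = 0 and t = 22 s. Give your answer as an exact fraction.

Average speed = (total path length)/(elapsed time); on a piecewise-linear x-t graph the path length is Σ|Δx|.
0–2 s: |Δx| = |5 − 6| = 1 m
2–5 s: |Δx| = |-12 − 5| = 17 m
5–10 s: |Δx| = |-8 − -12| = 4 m
10–16 s: |Δx| = |-11 − -8| = 3 m
16–22 s: |Δx| = |-5 − -11| = 6 m
Total path = 31 m; average speed = 31/22 = 31/22 m/s.

31/22 m/s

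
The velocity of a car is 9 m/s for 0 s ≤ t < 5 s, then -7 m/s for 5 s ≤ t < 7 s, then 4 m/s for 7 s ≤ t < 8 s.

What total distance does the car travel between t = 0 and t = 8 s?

Distance (not displacement) is the total path length: add the absolute areas under v-t.
0–5 s: |9| × 5 = 45 m
5–7 s: |-7| × 2 = 14 m
7–8 s: |4| × 1 = 4 m
Total distance = 63 m

63 m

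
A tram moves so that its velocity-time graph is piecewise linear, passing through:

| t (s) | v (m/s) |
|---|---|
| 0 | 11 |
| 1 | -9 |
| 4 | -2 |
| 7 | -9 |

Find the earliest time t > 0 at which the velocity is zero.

v changes sign on 0–1 s (from 11 to -9); the graph is linear there, so v = 0 at t = 0 + (-11)·(1 − 0)/(-9 − 11) = 0.55 s.

t = 0.55 s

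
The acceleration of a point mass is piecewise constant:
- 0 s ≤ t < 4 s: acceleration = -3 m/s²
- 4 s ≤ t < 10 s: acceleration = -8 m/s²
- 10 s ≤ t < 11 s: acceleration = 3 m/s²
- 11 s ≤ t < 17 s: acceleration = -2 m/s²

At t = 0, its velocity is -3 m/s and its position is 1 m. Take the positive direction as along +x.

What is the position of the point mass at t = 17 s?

On each constant-a segment, Δv = aΔt and Δx = v₀Δt + ½aΔt²; chain segment to segment.
0–4 s: v starts -3 m/s; Δx = -3·4 + ½·-3·4² = -36 m; v ends -15 m/s.
4–10 s: v starts -15 m/s; Δx = -15·6 + ½·-8·6² = -234 m; v ends -63 m/s.
10–11 s: v starts -63 m/s; Δx = -63·1 + ½·3·1² = -61.5 m; v ends -60 m/s.
11–17 s: v starts -60 m/s; Δx = -60·6 + ½·-2·6² = -396 m; v ends -72 m/s.
x(17) = 1 + Σ Δx = -726.5 m.

-726.5 m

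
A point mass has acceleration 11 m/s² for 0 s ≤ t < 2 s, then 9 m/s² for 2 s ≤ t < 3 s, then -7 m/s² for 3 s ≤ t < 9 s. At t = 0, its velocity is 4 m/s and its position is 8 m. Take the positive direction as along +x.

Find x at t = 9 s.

152.5 m

On each constant-a segment, Δv = aΔt and Δx = v₀Δt + ½aΔt²; chain segment to segment.
0–2 s: v starts 4 m/s; Δx = 4·2 + ½·11·2² = 30 m; v ends 26 m/s.
2–3 s: v starts 26 m/s; Δx = 26·1 + ½·9·1² = 30.5 m; v ends 35 m/s.
3–9 s: v starts 35 m/s; Δx = 35·6 + ½·-7·6² = 84 m; v ends -7 m/s.
x(9) = 8 + Σ Δx = 152.5 m.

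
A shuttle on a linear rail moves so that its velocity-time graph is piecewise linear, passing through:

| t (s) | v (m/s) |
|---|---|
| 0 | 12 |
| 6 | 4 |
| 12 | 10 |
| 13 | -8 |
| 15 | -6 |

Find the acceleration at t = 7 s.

Acceleration is the slope of the v-t graph on 6–12 s: (10 − 4)/(12 − 6) = 1 m/s².

1 m/s²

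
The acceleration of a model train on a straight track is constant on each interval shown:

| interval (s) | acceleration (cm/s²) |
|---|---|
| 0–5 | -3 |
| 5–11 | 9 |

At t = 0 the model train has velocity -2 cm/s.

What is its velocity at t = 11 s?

37 cm/s

Δv equals the area under the a-t graph; then v = v₀ + Δv.
0–5 s: -3 × 5 = -15 cm/s
5–11 s: 9 × 6 = 54 cm/s
Δv = 39 cm/s, so v(11) = -2 + (39) = 37 cm/s.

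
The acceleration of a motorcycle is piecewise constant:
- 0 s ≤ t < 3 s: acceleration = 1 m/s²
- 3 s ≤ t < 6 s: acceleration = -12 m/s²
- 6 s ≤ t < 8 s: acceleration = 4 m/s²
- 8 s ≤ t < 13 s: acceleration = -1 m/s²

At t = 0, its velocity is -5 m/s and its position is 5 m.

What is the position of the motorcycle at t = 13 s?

-296 m

On each constant-a segment, Δv = aΔt and Δx = v₀Δt + ½aΔt²; chain segment to segment.
0–3 s: v starts -5 m/s; Δx = -5·3 + ½·1·3² = -10.5 m; v ends -2 m/s.
3–6 s: v starts -2 m/s; Δx = -2·3 + ½·-12·3² = -60 m; v ends -38 m/s.
6–8 s: v starts -38 m/s; Δx = -38·2 + ½·4·2² = -68 m; v ends -30 m/s.
8–13 s: v starts -30 m/s; Δx = -30·5 + ½·-1·5² = -162.5 m; v ends -35 m/s.
x(13) = 5 + Σ Δx = -296 m.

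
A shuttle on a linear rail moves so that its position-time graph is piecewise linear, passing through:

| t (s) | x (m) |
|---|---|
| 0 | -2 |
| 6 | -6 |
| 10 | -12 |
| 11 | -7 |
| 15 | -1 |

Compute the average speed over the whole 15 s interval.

Average speed = (total path length)/(elapsed time); on a piecewise-linear x-t graph the path length is Σ|Δx|.
0–6 s: |Δx| = |-6 − -2| = 4 m
6–10 s: |Δx| = |-12 − -6| = 6 m
10–11 s: |Δx| = |-7 − -12| = 5 m
11–15 s: |Δx| = |-1 − -7| = 6 m
Total path = 21 m; average speed = 21/15 = 1.4 m/s.

1.4 m/s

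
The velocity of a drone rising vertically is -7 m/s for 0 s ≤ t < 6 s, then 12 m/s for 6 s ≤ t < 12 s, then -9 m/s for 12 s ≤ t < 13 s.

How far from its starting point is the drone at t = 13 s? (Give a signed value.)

21 m

Displacement is the signed area under the v-t curve.
0–6 s: -7 × 6 = -42 m
6–12 s: 12 × 6 = 72 m
12–13 s: -9 × 1 = -9 m
Net displacement = 21 m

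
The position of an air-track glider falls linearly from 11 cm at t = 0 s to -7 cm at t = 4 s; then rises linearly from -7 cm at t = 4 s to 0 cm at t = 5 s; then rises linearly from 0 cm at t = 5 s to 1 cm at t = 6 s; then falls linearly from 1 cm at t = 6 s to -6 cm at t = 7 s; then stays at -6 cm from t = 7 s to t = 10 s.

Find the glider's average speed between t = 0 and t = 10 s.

Average speed = (total path length)/(elapsed time); on a piecewise-linear x-t graph the path length is Σ|Δx|.
0–4 s: |Δx| = |-7 − 11| = 18 cm
4–5 s: |Δx| = |0 − -7| = 7 cm
5–6 s: |Δx| = |1 − 0| = 1 cm
6–7 s: |Δx| = |-6 − 1| = 7 cm
7–10 s: |Δx| = |-6 − -6| = 0 cm
Total path = 33 cm; average speed = 33/10 = 3.3 cm/s.

3.3 cm/s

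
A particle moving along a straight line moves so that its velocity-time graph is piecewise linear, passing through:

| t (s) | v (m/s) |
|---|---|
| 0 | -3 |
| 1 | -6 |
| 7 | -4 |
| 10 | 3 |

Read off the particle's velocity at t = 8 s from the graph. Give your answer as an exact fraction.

On 7–10 s the graph is linear from -4 to 3 m/s: v(8) = -4 + (3 − -4)·(8 − 7)/(10 − 7) = -5/3 m/s.

-5/3 m/s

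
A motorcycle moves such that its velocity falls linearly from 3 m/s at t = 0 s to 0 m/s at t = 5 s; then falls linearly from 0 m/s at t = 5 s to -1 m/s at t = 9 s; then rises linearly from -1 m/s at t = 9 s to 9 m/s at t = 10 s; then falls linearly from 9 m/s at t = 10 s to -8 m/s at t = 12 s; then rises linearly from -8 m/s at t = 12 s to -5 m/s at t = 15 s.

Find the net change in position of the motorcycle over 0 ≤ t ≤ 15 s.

-9 m

Displacement is the signed area under the v-t curve.
0–5 s: ½(3 + 0)(5) = 7.5 m
5–9 s: ½(0 + -1)(4) = -2 m
9–10 s: ½(-1 + 9)(1) = 4 m
10–12 s: ½(9 + -8)(2) = 1 m
12–15 s: ½(-8 + -5)(3) = -19.5 m
Net displacement = -9 m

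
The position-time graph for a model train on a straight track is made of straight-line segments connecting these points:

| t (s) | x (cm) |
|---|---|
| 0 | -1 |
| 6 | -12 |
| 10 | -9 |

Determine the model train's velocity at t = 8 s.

Velocity is the slope of the x-t graph on 6–10 s: (-9 − -12)/(10 − 6) = 0.75 cm/s.

0.75 cm/s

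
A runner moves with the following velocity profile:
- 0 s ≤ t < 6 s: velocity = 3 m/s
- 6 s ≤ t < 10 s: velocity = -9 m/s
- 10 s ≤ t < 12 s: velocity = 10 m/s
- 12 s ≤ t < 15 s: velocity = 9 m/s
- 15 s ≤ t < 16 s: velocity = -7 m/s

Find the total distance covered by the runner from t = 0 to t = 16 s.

108 m

Distance (not displacement) is the total path length: add the absolute areas under v-t.
0–6 s: |3| × 6 = 18 m
6–10 s: |-9| × 4 = 36 m
10–12 s: |10| × 2 = 20 m
12–15 s: |9| × 3 = 27 m
15–16 s: |-7| × 1 = 7 m
Total distance = 108 m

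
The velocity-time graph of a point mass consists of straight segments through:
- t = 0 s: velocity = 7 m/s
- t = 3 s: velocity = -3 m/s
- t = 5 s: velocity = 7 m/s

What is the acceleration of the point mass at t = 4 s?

Acceleration is the slope of the v-t graph on 3–5 s: (7 − -3)/(5 − 3) = 5 m/s².

5 m/s²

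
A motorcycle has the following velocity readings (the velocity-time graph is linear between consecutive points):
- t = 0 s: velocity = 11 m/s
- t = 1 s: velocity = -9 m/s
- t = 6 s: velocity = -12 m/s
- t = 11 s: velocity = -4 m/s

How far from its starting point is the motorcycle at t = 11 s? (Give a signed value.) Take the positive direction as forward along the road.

-91.5 m

Displacement is the signed area under the v-t curve.
0–1 s: ½(11 + -9)(1) = 1 m
1–6 s: ½(-9 + -12)(5) = -52.5 m
6–11 s: ½(-12 + -4)(5) = -40 m
Net displacement = -91.5 m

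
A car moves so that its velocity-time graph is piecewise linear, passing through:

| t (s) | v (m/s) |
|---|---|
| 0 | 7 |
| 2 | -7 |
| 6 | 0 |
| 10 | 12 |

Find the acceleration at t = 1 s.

Acceleration is the slope of the v-t graph on 0–2 s: (-7 − 7)/(2 − 0) = -7 m/s².

-7 m/s²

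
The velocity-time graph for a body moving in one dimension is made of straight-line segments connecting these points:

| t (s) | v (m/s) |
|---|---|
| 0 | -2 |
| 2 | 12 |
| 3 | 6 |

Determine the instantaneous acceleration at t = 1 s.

7 m/s²

Acceleration is the slope of the v-t graph on 0–2 s: (12 − -2)/(2 − 0) = 7 m/s².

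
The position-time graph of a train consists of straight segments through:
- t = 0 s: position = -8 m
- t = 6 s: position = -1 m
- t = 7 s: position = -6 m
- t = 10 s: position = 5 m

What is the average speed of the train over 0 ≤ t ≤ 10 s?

2.3 m/s

Average speed = (total path length)/(elapsed time); on a piecewise-linear x-t graph the path length is Σ|Δx|.
0–6 s: |Δx| = |-1 − -8| = 7 m
6–7 s: |Δx| = |-6 − -1| = 5 m
7–10 s: |Δx| = |5 − -6| = 11 m
Total path = 23 m; average speed = 23/10 = 2.3 m/s.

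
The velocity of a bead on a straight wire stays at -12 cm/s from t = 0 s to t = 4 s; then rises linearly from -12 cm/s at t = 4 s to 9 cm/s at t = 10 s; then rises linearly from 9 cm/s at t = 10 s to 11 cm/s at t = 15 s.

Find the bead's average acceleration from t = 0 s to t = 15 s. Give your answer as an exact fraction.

Average acceleration = Δv/Δt = (11 − -12)/(15 − 0) = 23/15 cm/s².

23/15 cm/s²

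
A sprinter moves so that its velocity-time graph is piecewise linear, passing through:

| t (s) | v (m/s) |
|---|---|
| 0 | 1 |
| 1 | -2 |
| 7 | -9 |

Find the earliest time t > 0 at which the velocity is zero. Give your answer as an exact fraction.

v changes sign on 0–1 s (from 1 to -2); the graph is linear there, so v = 0 at t = 0 + (-1)·(1 − 0)/(-2 − 1) = 1/3 s.

t = 1/3 s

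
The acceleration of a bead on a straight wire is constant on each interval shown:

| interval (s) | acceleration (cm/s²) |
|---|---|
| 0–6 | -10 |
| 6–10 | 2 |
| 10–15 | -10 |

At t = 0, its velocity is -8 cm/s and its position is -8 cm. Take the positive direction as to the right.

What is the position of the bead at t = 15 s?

-917 cm

On each constant-a segment, Δv = aΔt and Δx = v₀Δt + ½aΔt²; chain segment to segment.
0–6 s: v starts -8 cm/s; Δx = -8·6 + ½·-10·6² = -228 cm; v ends -68 cm/s.
6–10 s: v starts -68 cm/s; Δx = -68·4 + ½·2·4² = -256 cm; v ends -60 cm/s.
10–15 s: v starts -60 cm/s; Δx = -60·5 + ½·-10·5² = -425 cm; v ends -110 cm/s.
x(15) = -8 + Σ Δx = -917 cm.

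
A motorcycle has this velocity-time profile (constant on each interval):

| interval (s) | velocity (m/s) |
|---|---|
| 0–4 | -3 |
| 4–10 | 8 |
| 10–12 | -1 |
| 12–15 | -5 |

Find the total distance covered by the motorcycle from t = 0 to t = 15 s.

Distance (not displacement) is the total path length: add the absolute areas under v-t.
0–4 s: |-3| × 4 = 12 m
4–10 s: |8| × 6 = 48 m
10–12 s: |-1| × 2 = 2 m
12–15 s: |-5| × 3 = 15 m
Total distance = 77 m

77 m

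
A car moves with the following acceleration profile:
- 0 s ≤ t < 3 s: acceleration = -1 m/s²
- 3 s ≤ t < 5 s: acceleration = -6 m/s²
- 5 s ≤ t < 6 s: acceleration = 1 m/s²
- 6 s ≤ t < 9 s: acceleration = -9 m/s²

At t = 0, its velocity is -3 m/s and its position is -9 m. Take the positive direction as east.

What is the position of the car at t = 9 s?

On each constant-a segment, Δv = aΔt and Δx = v₀Δt + ½aΔt²; chain segment to segment.
0–3 s: v starts -3 m/s; Δx = -3·3 + ½·-1·3² = -13.5 m; v ends -6 m/s.
3–5 s: v starts -6 m/s; Δx = -6·2 + ½·-6·2² = -24 m; v ends -18 m/s.
5–6 s: v starts -18 m/s; Δx = -18·1 + ½·1·1² = -17.5 m; v ends -17 m/s.
6–9 s: v starts -17 m/s; Δx = -17·3 + ½·-9·3² = -91.5 m; v ends -44 m/s.
x(9) = -9 + Σ Δx = -155.5 m.

-155.5 m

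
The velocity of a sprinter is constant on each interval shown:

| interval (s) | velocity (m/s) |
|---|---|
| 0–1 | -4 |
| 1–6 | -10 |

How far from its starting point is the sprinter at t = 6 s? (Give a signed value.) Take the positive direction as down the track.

-54 m

Displacement is the signed area under the v-t curve.
0–1 s: -4 × 1 = -4 m
1–6 s: -10 × 5 = -50 m
Net displacement = -54 m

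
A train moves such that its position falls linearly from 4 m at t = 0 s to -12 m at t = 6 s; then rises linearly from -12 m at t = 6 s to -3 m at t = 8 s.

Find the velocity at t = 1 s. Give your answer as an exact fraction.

Velocity is the slope of the x-t graph on 0–6 s: (-12 − 4)/(6 − 0) = -8/3 m/s.

-8/3 m/s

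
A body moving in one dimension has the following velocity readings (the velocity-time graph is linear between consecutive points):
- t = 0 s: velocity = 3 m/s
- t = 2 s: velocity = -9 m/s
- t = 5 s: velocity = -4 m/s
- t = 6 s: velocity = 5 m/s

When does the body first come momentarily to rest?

t = 0.5 s

v changes sign on 0–2 s (from 3 to -9); the graph is linear there, so v = 0 at t = 0 + (-3)·(2 − 0)/(-9 − 3) = 0.5 s.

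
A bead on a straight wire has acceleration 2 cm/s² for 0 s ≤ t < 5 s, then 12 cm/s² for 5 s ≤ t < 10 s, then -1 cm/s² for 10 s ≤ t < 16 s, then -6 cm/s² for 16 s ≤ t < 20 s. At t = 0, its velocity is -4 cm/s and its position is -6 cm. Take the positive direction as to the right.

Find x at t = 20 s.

749 cm

On each constant-a segment, Δv = aΔt and Δx = v₀Δt + ½aΔt²; chain segment to segment.
0–5 s: v starts -4 cm/s; Δx = -4·5 + ½·2·5² = 5 cm; v ends 6 cm/s.
5–10 s: v starts 6 cm/s; Δx = 6·5 + ½·12·5² = 180 cm; v ends 66 cm/s.
10–16 s: v starts 66 cm/s; Δx = 66·6 + ½·-1·6² = 378 cm; v ends 60 cm/s.
16–20 s: v starts 60 cm/s; Δx = 60·4 + ½·-6·4² = 192 cm; v ends 36 cm/s.
x(20) = -6 + Σ Δx = 749 cm.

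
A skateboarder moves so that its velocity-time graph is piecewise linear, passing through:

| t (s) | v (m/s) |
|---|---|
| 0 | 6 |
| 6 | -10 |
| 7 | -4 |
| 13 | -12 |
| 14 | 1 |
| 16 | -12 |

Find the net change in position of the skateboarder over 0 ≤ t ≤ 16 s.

Displacement is the signed area under the v-t curve.
0–6 s: ½(6 + -10)(6) = -12 m
6–7 s: ½(-10 + -4)(1) = -7 m
7–13 s: ½(-4 + -12)(6) = -48 m
13–14 s: ½(-12 + 1)(1) = -5.5 m
14–16 s: ½(1 + -12)(2) = -11 m
Net displacement = -83.5 m

-83.5 m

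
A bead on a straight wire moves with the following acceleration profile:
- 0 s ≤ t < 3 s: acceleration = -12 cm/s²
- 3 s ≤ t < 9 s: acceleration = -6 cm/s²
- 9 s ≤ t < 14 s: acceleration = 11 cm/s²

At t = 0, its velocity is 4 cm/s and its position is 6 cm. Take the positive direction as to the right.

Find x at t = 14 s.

-538.5 cm

On each constant-a segment, Δv = aΔt and Δx = v₀Δt + ½aΔt²; chain segment to segment.
0–3 s: v starts 4 cm/s; Δx = 4·3 + ½·-12·3² = -42 cm; v ends -32 cm/s.
3–9 s: v starts -32 cm/s; Δx = -32·6 + ½·-6·6² = -300 cm; v ends -68 cm/s.
9–14 s: v starts -68 cm/s; Δx = -68·5 + ½·11·5² = -202.5 cm; v ends -13 cm/s.
x(14) = 6 + Σ Δx = -538.5 cm.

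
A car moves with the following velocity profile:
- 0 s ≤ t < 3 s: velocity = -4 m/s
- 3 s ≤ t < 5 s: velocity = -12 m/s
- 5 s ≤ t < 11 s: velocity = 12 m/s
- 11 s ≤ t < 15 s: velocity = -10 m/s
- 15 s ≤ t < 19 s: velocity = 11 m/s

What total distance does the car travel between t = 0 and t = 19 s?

Distance (not displacement) is the total path length: add the absolute areas under v-t.
0–3 s: |-4| × 3 = 12 m
3–5 s: |-12| × 2 = 24 m
5–11 s: |12| × 6 = 72 m
11–15 s: |-10| × 4 = 40 m
15–19 s: |11| × 4 = 44 m
Total distance = 192 m

192 m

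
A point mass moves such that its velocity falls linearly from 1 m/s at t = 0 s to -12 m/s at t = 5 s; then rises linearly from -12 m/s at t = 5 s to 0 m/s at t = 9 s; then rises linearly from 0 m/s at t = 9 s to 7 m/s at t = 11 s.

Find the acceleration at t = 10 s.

Acceleration is the slope of the v-t graph on 9–11 s: (7 − 0)/(11 − 9) = 3.5 m/s².

3.5 m/s²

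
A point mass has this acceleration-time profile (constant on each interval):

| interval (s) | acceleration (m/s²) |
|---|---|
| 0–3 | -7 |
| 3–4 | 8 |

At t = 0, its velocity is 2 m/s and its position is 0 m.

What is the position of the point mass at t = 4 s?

On each constant-a segment, Δv = aΔt and Δx = v₀Δt + ½aΔt²; chain segment to segment.
0–3 s: v starts 2 m/s; Δx = 2·3 + ½·-7·3² = -25.5 m; v ends -19 m/s.
3–4 s: v starts -19 m/s; Δx = -19·1 + ½·8·1² = -15 m; v ends -11 m/s.
x(4) = 0 + Σ Δx = -40.5 m.

-40.5 m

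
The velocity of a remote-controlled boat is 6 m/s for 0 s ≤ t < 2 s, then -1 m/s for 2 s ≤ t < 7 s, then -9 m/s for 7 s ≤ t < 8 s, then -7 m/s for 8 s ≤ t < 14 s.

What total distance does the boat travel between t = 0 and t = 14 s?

68 m

Total distance travelled is ∫|v| dt — sum the magnitudes of each area piece.
0–2 s: |6| × 2 = 12 m
2–7 s: |-1| × 5 = 5 m
7–8 s: |-9| × 1 = 9 m
8–14 s: |-7| × 6 = 42 m
Total distance = 68 m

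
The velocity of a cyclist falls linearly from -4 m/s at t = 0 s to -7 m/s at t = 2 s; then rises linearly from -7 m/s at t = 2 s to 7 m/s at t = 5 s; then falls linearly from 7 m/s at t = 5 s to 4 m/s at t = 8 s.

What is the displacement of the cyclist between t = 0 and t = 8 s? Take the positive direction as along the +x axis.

Displacement is the signed area under the v-t curve.
0–2 s: ½(-4 + -7)(2) = -11 m
2–5 s: ½(-7 + 7)(3) = 0 m
5–8 s: ½(7 + 4)(3) = 16.5 m
Net displacement = 5.5 m

5.5 m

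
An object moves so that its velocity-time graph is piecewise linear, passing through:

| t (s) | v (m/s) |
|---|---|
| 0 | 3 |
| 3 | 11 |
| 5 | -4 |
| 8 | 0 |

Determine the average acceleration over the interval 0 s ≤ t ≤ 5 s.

Average acceleration = Δv/Δt = (-4 − 3)/(5 − 0) = -1.4 m/s².

-1.4 m/s²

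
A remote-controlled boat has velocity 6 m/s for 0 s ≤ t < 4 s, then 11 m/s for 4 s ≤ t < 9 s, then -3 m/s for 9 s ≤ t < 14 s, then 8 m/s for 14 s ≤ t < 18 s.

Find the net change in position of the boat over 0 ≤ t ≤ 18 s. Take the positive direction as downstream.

Displacement is the signed area under the v-t curve.
0–4 s: 6 × 4 = 24 m
4–9 s: 11 × 5 = 55 m
9–14 s: -3 × 5 = -15 m
14–18 s: 8 × 4 = 32 m
Net displacement = 96 m

96 m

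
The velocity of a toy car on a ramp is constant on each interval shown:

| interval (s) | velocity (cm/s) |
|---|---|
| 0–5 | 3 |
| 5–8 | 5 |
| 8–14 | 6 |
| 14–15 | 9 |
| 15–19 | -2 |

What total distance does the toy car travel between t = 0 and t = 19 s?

Distance (not displacement) is the total path length: add the absolute areas under v-t.
0–5 s: |3| × 5 = 15 cm
5–8 s: |5| × 3 = 15 cm
8–14 s: |6| × 6 = 36 cm
14–15 s: |9| × 1 = 9 cm
15–19 s: |-2| × 4 = 8 cm
Total distance = 83 cm

83 cm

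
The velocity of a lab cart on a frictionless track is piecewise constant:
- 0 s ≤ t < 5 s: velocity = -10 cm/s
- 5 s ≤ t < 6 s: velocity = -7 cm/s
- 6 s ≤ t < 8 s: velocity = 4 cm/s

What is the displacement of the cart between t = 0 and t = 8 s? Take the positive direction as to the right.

Displacement is the signed area under the v-t curve.
0–5 s: -10 × 5 = -50 cm
5–6 s: -7 × 1 = -7 cm
6–8 s: 4 × 2 = 8 cm
Net displacement = -49 cm

-49 cm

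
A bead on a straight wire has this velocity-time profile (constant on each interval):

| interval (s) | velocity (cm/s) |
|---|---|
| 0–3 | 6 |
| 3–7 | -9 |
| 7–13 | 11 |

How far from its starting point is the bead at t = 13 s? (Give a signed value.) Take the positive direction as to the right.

48 cm

Net displacement equals the area under the velocity-time graph (areas below the axis count negative).
0–3 s: 6 × 3 = 18 cm
3–7 s: -9 × 4 = -36 cm
7–13 s: 11 × 6 = 66 cm
Net displacement = 48 cm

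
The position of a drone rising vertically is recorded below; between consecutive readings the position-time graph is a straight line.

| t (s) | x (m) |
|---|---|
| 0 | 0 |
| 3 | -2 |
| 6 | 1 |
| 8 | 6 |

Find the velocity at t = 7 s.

Velocity is the slope of the x-t graph on 6–8 s: (6 − 1)/(8 − 6) = 2.5 m/s.

2.5 m/s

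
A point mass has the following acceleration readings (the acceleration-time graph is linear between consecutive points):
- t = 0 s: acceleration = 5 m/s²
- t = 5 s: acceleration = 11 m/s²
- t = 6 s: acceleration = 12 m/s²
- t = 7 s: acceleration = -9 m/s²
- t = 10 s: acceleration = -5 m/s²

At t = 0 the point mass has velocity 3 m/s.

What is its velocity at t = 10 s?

Δv equals the area under the a-t graph; then v = v₀ + Δv.
0–5 s: ½(5 + 11)(5) = 40 m/s
5–6 s: ½(11 + 12)(1) = 11.5 m/s
6–7 s: ½(12 + -9)(1) = 1.5 m/s
7–10 s: ½(-9 + -5)(3) = -21 m/s
Δv = 32 m/s, so v(10) = 3 + (32) = 35 m/s.

35 m/s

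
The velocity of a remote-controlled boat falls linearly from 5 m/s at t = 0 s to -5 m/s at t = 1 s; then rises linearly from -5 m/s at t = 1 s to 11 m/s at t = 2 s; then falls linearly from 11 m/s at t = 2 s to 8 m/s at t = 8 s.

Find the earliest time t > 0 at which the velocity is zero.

t = 0.5 s

v changes sign on 0–1 s (from 5 to -5); the graph is linear there, so v = 0 at t = 0 + (-5)·(1 − 0)/(-5 − 5) = 0.5 s.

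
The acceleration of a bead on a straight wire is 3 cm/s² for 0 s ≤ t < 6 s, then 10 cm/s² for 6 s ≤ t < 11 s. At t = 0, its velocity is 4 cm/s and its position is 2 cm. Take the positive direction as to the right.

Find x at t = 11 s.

315 cm

On each constant-a segment, Δv = aΔt and Δx = v₀Δt + ½aΔt²; chain segment to segment.
0–6 s: v starts 4 cm/s; Δx = 4·6 + ½·3·6² = 78 cm; v ends 22 cm/s.
6–11 s: v starts 22 cm/s; Δx = 22·5 + ½·10·5² = 235 cm; v ends 72 cm/s.
x(11) = 2 + Σ Δx = 315 cm.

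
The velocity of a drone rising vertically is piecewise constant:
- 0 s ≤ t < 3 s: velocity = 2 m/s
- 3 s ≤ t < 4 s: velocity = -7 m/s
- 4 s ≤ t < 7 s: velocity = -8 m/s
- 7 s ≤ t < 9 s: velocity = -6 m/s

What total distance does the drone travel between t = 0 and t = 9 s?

Distance (not displacement) is the total path length: add the absolute areas under v-t.
0–3 s: |2| × 3 = 6 m
3–4 s: |-7| × 1 = 7 m
4–7 s: |-8| × 3 = 24 m
7–9 s: |-6| × 2 = 12 m
Total distance = 49 m

49 m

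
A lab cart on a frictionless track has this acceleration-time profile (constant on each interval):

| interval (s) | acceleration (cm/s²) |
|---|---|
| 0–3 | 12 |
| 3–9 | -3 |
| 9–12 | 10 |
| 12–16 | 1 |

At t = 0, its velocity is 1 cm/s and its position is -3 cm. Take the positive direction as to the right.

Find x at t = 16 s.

528 cm

On each constant-a segment, Δv = aΔt and Δx = v₀Δt + ½aΔt²; chain segment to segment.
0–3 s: v starts 1 cm/s; Δx = 1·3 + ½·12·3² = 57 cm; v ends 37 cm/s.
3–9 s: v starts 37 cm/s; Δx = 37·6 + ½·-3·6² = 168 cm; v ends 19 cm/s.
9–12 s: v starts 19 cm/s; Δx = 19·3 + ½·10·3² = 102 cm; v ends 49 cm/s.
12–16 s: v starts 49 cm/s; Δx = 49·4 + ½·1·4² = 204 cm; v ends 53 cm/s.
x(16) = -3 + Σ Δx = 528 cm.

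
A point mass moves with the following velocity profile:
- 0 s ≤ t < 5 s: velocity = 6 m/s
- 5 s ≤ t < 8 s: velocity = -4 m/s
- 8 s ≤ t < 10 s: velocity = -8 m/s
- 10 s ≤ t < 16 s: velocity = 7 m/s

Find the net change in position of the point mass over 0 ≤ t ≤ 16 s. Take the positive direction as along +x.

Displacement is the signed area under the v-t curve.
0–5 s: 6 × 5 = 30 m
5–8 s: -4 × 3 = -12 m
8–10 s: -8 × 2 = -16 m
10–16 s: 7 × 6 = 42 m
Net displacement = 44 m

44 m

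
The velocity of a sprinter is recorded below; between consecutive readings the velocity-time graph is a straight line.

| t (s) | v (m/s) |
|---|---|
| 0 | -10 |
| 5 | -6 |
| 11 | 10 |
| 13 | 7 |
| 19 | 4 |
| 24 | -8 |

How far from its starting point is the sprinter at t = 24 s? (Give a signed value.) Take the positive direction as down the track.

12 m

Displacement is the signed area under the v-t curve.
0–5 s: ½(-10 + -6)(5) = -40 m
5–11 s: ½(-6 + 10)(6) = 12 m
11–13 s: ½(10 + 7)(2) = 17 m
13–19 s: ½(7 + 4)(6) = 33 m
19–24 s: ½(4 + -8)(5) = -10 m
Net displacement = 12 m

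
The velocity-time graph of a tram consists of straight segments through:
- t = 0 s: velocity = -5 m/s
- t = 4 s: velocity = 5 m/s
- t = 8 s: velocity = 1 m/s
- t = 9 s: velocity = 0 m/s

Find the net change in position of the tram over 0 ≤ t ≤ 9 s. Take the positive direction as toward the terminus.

Net displacement equals the area under the velocity-time graph (areas below the axis count negative).
0–4 s: ½(-5 + 5)(4) = 0 m
4–8 s: ½(5 + 1)(4) = 12 m
8–9 s: ½(1 + 0)(1) = 0.5 m
Net displacement = 12.5 m

12.5 m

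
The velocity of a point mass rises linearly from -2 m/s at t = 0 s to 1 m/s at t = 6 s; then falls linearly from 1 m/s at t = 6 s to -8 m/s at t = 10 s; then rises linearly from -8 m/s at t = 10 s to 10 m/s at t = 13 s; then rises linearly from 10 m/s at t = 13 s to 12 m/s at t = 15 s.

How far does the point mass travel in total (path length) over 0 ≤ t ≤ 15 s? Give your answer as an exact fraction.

Distance (not displacement) is the total path length: add the absolute areas under v-t.
0–6 s: v = 0 at t = 4 s; triangle areas 4 + 1 = 5 m
6–10 s: v = 0 at t = 58/9 s; triangle areas 2/9 + 128/9 = 130/9 m
10–13 s: v = 0 at t = 34/3 s; triangle areas 16/3 + 25/3 = 41/3 m
13–15 s: |½(10 + 12)(2)| = 22 m
Total distance = 496/9 m

496/9 m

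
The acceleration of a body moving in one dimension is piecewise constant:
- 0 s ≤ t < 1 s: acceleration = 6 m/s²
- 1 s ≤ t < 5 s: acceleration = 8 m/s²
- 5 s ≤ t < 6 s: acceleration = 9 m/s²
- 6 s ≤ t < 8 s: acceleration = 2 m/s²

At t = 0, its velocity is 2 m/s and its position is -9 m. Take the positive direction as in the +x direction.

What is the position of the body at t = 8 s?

238.5 m

On each constant-a segment, Δv = aΔt and Δx = v₀Δt + ½aΔt²; chain segment to segment.
0–1 s: v starts 2 m/s; Δx = 2·1 + ½·6·1² = 5 m; v ends 8 m/s.
1–5 s: v starts 8 m/s; Δx = 8·4 + ½·8·4² = 96 m; v ends 40 m/s.
5–6 s: v starts 40 m/s; Δx = 40·1 + ½·9·1² = 44.5 m; v ends 49 m/s.
6–8 s: v starts 49 m/s; Δx = 49·2 + ½·2·2² = 102 m; v ends 53 m/s.
x(8) = -9 + Σ Δx = 238.5 m.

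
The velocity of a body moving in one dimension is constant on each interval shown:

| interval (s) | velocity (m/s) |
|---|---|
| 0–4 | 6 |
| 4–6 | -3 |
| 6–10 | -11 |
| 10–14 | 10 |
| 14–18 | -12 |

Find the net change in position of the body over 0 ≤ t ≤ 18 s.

-34 m

Displacement is the signed area under the v-t curve.
0–4 s: 6 × 4 = 24 m
4–6 s: -3 × 2 = -6 m
6–10 s: -11 × 4 = -44 m
10–14 s: 10 × 4 = 40 m
14–18 s: -12 × 4 = -48 m
Net displacement = -34 m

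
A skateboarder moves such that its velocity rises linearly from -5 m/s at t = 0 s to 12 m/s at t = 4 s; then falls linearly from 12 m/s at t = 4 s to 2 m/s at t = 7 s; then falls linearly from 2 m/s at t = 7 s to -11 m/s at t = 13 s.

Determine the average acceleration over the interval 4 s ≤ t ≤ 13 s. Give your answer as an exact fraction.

Average acceleration = Δv/Δt = (-11 − 12)/(13 − 4) = -23/9 m/s².

-23/9 m/s²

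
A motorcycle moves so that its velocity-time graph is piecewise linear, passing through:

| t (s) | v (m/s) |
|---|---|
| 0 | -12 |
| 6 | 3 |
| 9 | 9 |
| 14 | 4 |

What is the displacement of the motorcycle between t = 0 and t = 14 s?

23.5 m

Displacement is the signed area under the v-t curve.
0–6 s: ½(-12 + 3)(6) = -27 m
6–9 s: ½(3 + 9)(3) = 18 m
9–14 s: ½(9 + 4)(5) = 32.5 m
Net displacement = 23.5 m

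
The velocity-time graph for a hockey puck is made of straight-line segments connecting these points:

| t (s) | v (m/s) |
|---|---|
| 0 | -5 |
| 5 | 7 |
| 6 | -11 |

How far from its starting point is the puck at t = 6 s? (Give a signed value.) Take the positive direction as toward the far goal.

Net displacement equals the area under the velocity-time graph (areas below the axis count negative).
0–5 s: ½(-5 + 7)(5) = 5 m
5–6 s: ½(7 + -11)(1) = -2 m
Net displacement = 3 m

3 m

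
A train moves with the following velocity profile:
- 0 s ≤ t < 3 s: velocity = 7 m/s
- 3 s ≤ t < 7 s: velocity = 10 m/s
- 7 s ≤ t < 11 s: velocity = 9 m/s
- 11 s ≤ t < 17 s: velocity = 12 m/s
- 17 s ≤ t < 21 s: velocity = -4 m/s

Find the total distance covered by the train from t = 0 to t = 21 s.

185 m

Distance (not displacement) is the total path length: add the absolute areas under v-t.
0–3 s: |7| × 3 = 21 m
3–7 s: |10| × 4 = 40 m
7–11 s: |9| × 4 = 36 m
11–17 s: |12| × 6 = 72 m
17–21 s: |-4| × 4 = 16 m
Total distance = 185 m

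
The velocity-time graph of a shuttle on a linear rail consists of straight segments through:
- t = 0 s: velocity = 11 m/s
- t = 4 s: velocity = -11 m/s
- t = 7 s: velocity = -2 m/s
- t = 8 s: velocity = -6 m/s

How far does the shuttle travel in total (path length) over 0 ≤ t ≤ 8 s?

Total distance travelled is ∫|v| dt — sum the magnitudes of each area piece.
0–4 s: v = 0 at t = 2 s; triangle areas 11 + 11 = 22 m
4–7 s: |½(-11 + -2)(3)| = 19.5 m
7–8 s: |½(-2 + -6)(1)| = 4 m
Total distance = 45.5 m

45.5 m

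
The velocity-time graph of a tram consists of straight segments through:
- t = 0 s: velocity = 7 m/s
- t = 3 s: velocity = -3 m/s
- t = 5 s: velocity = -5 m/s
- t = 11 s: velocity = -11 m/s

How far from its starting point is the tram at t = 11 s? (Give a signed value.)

Displacement is the signed area under the v-t curve.
0–3 s: ½(7 + -3)(3) = 6 m
3–5 s: ½(-3 + -5)(2) = -8 m
5–11 s: ½(-5 + -11)(6) = -48 m
Net displacement = -50 m

-50 m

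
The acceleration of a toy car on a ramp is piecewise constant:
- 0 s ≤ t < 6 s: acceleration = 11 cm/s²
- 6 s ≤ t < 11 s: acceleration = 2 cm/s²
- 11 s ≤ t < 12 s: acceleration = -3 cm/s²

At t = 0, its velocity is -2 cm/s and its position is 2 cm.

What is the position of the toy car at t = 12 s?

605.5 cm

On each constant-a segment, Δv = aΔt and Δx = v₀Δt + ½aΔt²; chain segment to segment.
0–6 s: v starts -2 cm/s; Δx = -2·6 + ½·11·6² = 186 cm; v ends 64 cm/s.
6–11 s: v starts 64 cm/s; Δx = 64·5 + ½·2·5² = 345 cm; v ends 74 cm/s.
11–12 s: v starts 74 cm/s; Δx = 74·1 + ½·-3·1² = 72.5 cm; v ends 71 cm/s.
x(12) = 2 + Σ Δx = 605.5 cm.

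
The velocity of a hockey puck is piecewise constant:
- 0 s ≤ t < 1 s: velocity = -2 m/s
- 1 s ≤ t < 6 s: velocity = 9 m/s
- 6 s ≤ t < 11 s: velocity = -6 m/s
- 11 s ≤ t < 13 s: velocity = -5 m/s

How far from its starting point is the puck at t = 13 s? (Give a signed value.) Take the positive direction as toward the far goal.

3 m

Displacement is the signed area under the v-t curve.
0–1 s: -2 × 1 = -2 m
1–6 s: 9 × 5 = 45 m
6–11 s: -6 × 5 = -30 m
11–13 s: -5 × 2 = -10 m
Net displacement = 3 m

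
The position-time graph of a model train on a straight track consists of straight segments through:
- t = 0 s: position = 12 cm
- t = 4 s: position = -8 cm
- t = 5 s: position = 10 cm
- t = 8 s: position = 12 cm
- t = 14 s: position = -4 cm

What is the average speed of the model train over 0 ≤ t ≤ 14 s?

Average speed = (total path length)/(elapsed time); on a piecewise-linear x-t graph the path length is Σ|Δx|.
0–4 s: |Δx| = |-8 − 12| = 20 cm
4–5 s: |Δx| = |10 − -8| = 18 cm
5–8 s: |Δx| = |12 − 10| = 2 cm
8–14 s: |Δx| = |-4 − 12| = 16 cm
Total path = 56 cm; average speed = 56/14 = 4 cm/s.

4 cm/s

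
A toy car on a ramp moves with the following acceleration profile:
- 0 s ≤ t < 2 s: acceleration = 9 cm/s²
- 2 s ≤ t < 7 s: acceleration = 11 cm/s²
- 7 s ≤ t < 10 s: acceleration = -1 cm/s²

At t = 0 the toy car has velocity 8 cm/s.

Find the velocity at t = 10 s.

78 cm/s

Δv equals the area under the a-t graph; then v = v₀ + Δv.
0–2 s: 9 × 2 = 18 cm/s
2–7 s: 11 × 5 = 55 cm/s
7–10 s: -1 × 3 = -3 cm/s
Δv = 70 cm/s, so v(10) = 8 + (70) = 78 cm/s.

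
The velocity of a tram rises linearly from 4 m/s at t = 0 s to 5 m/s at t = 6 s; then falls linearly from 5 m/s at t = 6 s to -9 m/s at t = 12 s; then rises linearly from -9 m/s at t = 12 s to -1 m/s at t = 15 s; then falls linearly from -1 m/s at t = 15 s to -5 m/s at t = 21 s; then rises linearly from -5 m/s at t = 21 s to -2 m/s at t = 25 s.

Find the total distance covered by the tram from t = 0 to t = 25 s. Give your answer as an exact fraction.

677/7 m

Total distance travelled is ∫|v| dt — sum the magnitudes of each area piece.
0–6 s: |½(4 + 5)(6)| = 27 m
6–12 s: v = 0 at t = 57/7 s; triangle areas 75/14 + 243/14 = 159/7 m
12–15 s: |½(-9 + -1)(3)| = 15 m
15–21 s: |½(-1 + -5)(6)| = 18 m
21–25 s: |½(-5 + -2)(4)| = 14 m
Total distance = 677/7 m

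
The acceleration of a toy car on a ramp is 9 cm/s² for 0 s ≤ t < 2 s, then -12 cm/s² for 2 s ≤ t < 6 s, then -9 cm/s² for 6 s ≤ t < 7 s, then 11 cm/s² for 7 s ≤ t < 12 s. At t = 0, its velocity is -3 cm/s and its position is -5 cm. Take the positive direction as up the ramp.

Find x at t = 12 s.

On each constant-a segment, Δv = aΔt and Δx = v₀Δt + ½aΔt²; chain segment to segment.
0–2 s: v starts -3 cm/s; Δx = -3·2 + ½·9·2² = 12 cm; v ends 15 cm/s.
2–6 s: v starts 15 cm/s; Δx = 15·4 + ½·-12·4² = -36 cm; v ends -33 cm/s.
6–7 s: v starts -33 cm/s; Δx = -33·1 + ½·-9·1² = -37.5 cm; v ends -42 cm/s.
7–12 s: v starts -42 cm/s; Δx = -42·5 + ½·11·5² = -72.5 cm; v ends 13 cm/s.
x(12) = -5 + Σ Δx = -139 cm.

-139 cm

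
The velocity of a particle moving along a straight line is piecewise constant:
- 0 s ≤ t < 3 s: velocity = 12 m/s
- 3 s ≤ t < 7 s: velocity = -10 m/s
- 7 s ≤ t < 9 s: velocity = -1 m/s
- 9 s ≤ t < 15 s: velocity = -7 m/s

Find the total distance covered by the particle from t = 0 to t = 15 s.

120 m

Total distance travelled is ∫|v| dt — sum the magnitudes of each area piece.
0–3 s: |12| × 3 = 36 m
3–7 s: |-10| × 4 = 40 m
7–9 s: |-1| × 2 = 2 m
9–15 s: |-7| × 6 = 42 m
Total distance = 120 m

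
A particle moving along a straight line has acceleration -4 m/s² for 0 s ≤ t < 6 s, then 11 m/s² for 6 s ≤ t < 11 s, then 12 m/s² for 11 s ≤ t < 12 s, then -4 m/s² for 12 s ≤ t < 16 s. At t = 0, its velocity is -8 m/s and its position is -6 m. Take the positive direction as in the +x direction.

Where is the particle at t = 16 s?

On each constant-a segment, Δv = aΔt and Δx = v₀Δt + ½aΔt²; chain segment to segment.
0–6 s: v starts -8 m/s; Δx = -8·6 + ½·-4·6² = -120 m; v ends -32 m/s.
6–11 s: v starts -32 m/s; Δx = -32·5 + ½·11·5² = -22.5 m; v ends 23 m/s.
11–12 s: v starts 23 m/s; Δx = 23·1 + ½·12·1² = 29 m; v ends 35 m/s.
12–16 s: v starts 35 m/s; Δx = 35·4 + ½·-4·4² = 108 m; v ends 19 m/s.
x(16) = -6 + Σ Δx = -11.5 m.

-11.5 m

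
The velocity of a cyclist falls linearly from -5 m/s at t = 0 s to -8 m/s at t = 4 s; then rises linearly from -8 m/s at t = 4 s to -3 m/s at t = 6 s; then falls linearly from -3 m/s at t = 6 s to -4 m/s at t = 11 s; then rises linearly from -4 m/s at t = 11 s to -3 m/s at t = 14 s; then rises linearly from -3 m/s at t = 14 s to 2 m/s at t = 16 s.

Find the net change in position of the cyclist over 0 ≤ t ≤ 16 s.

Displacement is the signed area under the v-t curve.
0–4 s: ½(-5 + -8)(4) = -26 m
4–6 s: ½(-8 + -3)(2) = -11 m
6–11 s: ½(-3 + -4)(5) = -17.5 m
11–14 s: ½(-4 + -3)(3) = -10.5 m
14–16 s: ½(-3 + 2)(2) = -1 m
Net displacement = -66 m

-66 m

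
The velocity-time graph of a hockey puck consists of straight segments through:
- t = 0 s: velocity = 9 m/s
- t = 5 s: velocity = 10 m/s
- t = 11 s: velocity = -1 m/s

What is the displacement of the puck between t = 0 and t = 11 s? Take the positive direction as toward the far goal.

74.5 m

Displacement is the signed area under the v-t curve.
0–5 s: ½(9 + 10)(5) = 47.5 m
5–11 s: ½(10 + -1)(6) = 27 m
Net displacement = 74.5 m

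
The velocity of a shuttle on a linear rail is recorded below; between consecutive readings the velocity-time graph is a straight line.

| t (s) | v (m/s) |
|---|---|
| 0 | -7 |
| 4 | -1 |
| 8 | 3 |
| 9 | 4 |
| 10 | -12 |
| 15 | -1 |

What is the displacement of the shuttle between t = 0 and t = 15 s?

-45 m

Net displacement equals the area under the velocity-time graph (areas below the axis count negative).
0–4 s: ½(-7 + -1)(4) = -16 m
4–8 s: ½(-1 + 3)(4) = 4 m
8–9 s: ½(3 + 4)(1) = 3.5 m
9–10 s: ½(4 + -12)(1) = -4 m
10–15 s: ½(-12 + -1)(5) = -32.5 m
Net displacement = -45 m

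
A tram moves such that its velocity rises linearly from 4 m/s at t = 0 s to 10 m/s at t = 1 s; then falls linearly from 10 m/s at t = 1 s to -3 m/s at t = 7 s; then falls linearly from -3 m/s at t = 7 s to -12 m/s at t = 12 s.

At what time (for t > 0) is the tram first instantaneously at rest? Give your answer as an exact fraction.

v changes sign on 1–7 s (from 10 to -3); the graph is linear there, so v = 0 at t = 1 + (-10)·(7 − 1)/(-3 − 10) = 73/13 s.

t = 73/13 s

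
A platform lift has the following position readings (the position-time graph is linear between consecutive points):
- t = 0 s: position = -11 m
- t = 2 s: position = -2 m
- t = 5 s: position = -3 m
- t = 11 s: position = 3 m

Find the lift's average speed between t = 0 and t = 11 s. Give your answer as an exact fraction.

16/11 m/s

Average speed = (total path length)/(elapsed time); on a piecewise-linear x-t graph the path length is Σ|Δx|.
0–2 s: |Δx| = |-2 − -11| = 9 m
2–5 s: |Δx| = |-3 − -2| = 1 m
5–11 s: |Δx| = |3 − -3| = 6 m
Total path = 16 m; average speed = 16/11 = 16/11 m/s.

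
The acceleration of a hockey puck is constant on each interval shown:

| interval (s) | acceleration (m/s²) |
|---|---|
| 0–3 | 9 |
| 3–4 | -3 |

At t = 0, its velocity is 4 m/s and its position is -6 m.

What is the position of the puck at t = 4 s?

On each constant-a segment, Δv = aΔt and Δx = v₀Δt + ½aΔt²; chain segment to segment.
0–3 s: v starts 4 m/s; Δx = 4·3 + ½·9·3² = 52.5 m; v ends 31 m/s.
3–4 s: v starts 31 m/s; Δx = 31·1 + ½·-3·1² = 29.5 m; v ends 28 m/s.
x(4) = -6 + Σ Δx = 76 m.

76 m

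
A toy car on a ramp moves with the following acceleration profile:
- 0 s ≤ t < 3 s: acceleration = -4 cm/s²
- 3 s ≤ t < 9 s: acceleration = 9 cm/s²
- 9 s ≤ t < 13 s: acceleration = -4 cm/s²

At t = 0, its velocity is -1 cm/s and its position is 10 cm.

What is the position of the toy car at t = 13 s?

205 cm

On each constant-a segment, Δv = aΔt and Δx = v₀Δt + ½aΔt²; chain segment to segment.
0–3 s: v starts -1 cm/s; Δx = -1·3 + ½·-4·3² = -21 cm; v ends -13 cm/s.
3–9 s: v starts -13 cm/s; Δx = -13·6 + ½·9·6² = 84 cm; v ends 41 cm/s.
9–13 s: v starts 41 cm/s; Δx = 41·4 + ½·-4·4² = 132 cm; v ends 25 cm/s.
x(13) = 10 + Σ Δx = 205 cm.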